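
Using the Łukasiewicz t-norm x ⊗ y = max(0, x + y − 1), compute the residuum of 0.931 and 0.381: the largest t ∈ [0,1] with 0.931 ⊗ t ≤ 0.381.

0.450

The residuum of the Łukasiewicz t-norm gives the supremum: min(1, 1 − 0.931 + 0.381).
1 − 0.931 + 0.381 = 0.450, so t = min(1, 0.450) = 0.450.
Check: 0.931 ⊗ 0.450 = max(0, 0.381) = 0.381 ≤ 0.381.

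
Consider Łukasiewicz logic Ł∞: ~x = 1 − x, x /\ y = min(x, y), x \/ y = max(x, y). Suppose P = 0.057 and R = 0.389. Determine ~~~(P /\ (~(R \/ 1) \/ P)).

R \/ 1 = max(0.389, 1.000) = 1.000
~(R \/ 1) = 1 − 1.000 = 0.000
~(R \/ 1) \/ P = max(0.000, 0.057) = 0.057
P /\ (~(R \/ 1) \/ P) = min(0.057, 0.057) = 0.057
~(P /\ (~(R \/ 1) \/ P)) = 1 − 0.057 = 0.943
~~(P /\ (~(R \/ 1) \/ P)) = 1 − 0.943 = 0.057
~~~(P /\ (~(R \/ 1) \/ P)) = 1 − 0.057 = 0.943

0.943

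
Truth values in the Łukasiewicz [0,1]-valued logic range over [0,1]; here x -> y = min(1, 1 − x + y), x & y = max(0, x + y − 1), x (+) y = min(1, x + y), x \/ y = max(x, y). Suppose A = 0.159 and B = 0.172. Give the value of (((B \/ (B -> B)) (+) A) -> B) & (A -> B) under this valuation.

B -> B = min(1, 1 − 0.172 + 0.172) = min(1, 1.000) = 1.000
B \/ (B -> B) = max(0.172, 1.000) = 1.000
(B \/ (B -> B)) (+) A = min(1, 1.000 + 0.159) = min(1, 1.159) = 1.000
((B \/ (B -> B)) (+) A) -> B = min(1, 1 − 1.000 + 0.172) = min(1, 0.172) = 0.172
A -> B = min(1, 1 − 0.159 + 0.172) = min(1, 1.013) = 1.000
(((B \/ (B -> B)) (+) A) -> B) & (A -> B) = max(0, 0.172 + 1.000 − 1) = max(0, 0.172) = 0.172

0.172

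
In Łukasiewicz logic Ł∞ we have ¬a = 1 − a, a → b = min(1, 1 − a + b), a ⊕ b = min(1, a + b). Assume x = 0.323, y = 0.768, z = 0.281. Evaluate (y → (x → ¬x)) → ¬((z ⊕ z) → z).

¬x = 1 − 0.323 = 0.677
x → ¬x = min(1, 1 − 0.323 + 0.677) = min(1, 1.354) = 1.000
y → (x → ¬x) = min(1, 1 − 0.768 + 1.000) = min(1, 1.232) = 1.000
z ⊕ z = min(1, 0.281 + 0.281) = min(1, 0.562) = 0.562
(z ⊕ z) → z = min(1, 1 − 0.562 + 0.281) = min(1, 0.719) = 0.719
¬((z ⊕ z) → z) = 1 − 0.719 = 0.281
(y → (x → ¬x)) → ¬((z ⊕ z) → z) = min(1, 1 − 1.000 + 0.281) = min(1, 0.281) = 0.281

0.281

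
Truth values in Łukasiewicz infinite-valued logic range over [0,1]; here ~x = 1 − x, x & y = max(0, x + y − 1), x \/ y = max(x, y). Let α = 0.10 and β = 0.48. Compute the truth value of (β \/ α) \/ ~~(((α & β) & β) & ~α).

0.48

β \/ α = max(0.48, 0.10) = 0.48
α & β = max(0, 0.10 + 0.48 − 1) = max(0, -0.42) = 0.00
(α & β) & β = max(0, 0.00 + 0.48 − 1) = max(0, -0.52) = 0.00
~α = 1 − 0.10 = 0.90
((α & β) & β) & ~α = max(0, 0.00 + 0.90 − 1) = max(0, -0.10) = 0.00
~(((α & β) & β) & ~α) = 1 − 0.00 = 1.00
~~(((α & β) & β) & ~α) = 1 − 1.00 = 0.00
(β \/ α) \/ ~~(((α & β) & β) & ~α) = max(0.48, 0.00) = 0.48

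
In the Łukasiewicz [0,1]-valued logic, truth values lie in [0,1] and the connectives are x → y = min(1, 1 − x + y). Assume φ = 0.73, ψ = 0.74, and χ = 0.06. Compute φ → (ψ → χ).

0.59

ψ → χ = min(1, 1 − 0.74 + 0.06) = min(1, 0.32) = 0.32
φ → (ψ → χ) = min(1, 1 − 0.73 + 0.32) = min(1, 0.59) = 0.59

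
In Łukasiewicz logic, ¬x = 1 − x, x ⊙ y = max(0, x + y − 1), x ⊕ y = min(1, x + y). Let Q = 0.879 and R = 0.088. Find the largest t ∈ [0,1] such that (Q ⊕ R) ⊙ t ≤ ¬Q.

0.154

Q ⊕ R = min(1, 0.879 + 0.088) = min(1, 0.967) = 0.967
So the left factor is Q ⊕ R = 0.967.
¬Q = 1 − 0.879 = 0.121
So the right-hand bound is ¬Q = 0.121.
The residuum of the Łukasiewicz t-norm gives the supremum: min(1, 1 − 0.967 + 0.121).
1 − 0.967 + 0.121 = 0.154, so t = min(1, 0.154) = 0.154.
Check: 0.967 ⊙ 0.154 = max(0, 0.121) = 0.121 ≤ 0.121.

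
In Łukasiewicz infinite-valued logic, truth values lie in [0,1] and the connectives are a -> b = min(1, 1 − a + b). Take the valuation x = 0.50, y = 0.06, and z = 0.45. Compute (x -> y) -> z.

x -> y = min(1, 1 − 0.50 + 0.06) = min(1, 0.56) = 0.56
(x -> y) -> z = min(1, 1 − 0.56 + 0.45) = min(1, 0.89) = 0.89

0.89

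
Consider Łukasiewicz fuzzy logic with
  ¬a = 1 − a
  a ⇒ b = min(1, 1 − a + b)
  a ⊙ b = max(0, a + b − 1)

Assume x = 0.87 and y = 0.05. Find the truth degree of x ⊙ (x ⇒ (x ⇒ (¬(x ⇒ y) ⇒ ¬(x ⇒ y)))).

x ⇒ y = min(1, 1 − 0.87 + 0.05) = min(1, 0.18) = 0.18
¬(x ⇒ y) = 1 − 0.18 = 0.82
¬(x ⇒ y) ⇒ ¬(x ⇒ y) = min(1, 1 − 0.82 + 0.82) = min(1, 1.00) = 1.00
x ⇒ (¬(x ⇒ y) ⇒ ¬(x ⇒ y)) = min(1, 1 − 0.87 + 1.00) = min(1, 1.13) = 1.00
x ⇒ (x ⇒ (¬(x ⇒ y) ⇒ ¬(x ⇒ y))) = min(1, 1 − 0.87 + 1.00) = min(1, 1.13) = 1.00
x ⊙ (x ⇒ (x ⇒ (¬(x ⇒ y) ⇒ ¬(x ⇒ y)))) = max(0, 0.87 + 1.00 − 1) = max(0, 0.87) = 0.87

0.87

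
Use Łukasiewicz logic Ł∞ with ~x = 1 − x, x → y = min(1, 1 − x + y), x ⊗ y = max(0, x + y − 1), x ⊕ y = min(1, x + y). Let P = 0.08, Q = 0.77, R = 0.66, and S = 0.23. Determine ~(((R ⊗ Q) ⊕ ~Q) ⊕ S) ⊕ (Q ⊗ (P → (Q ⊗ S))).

0.80

R ⊗ Q = max(0, 0.66 + 0.77 − 1) = max(0, 0.43) = 0.43
~Q = 1 − 0.77 = 0.23
(R ⊗ Q) ⊕ ~Q = min(1, 0.43 + 0.23) = min(1, 0.66) = 0.66
((R ⊗ Q) ⊕ ~Q) ⊕ S = min(1, 0.66 + 0.23) = min(1, 0.89) = 0.89
~(((R ⊗ Q) ⊕ ~Q) ⊕ S) = 1 − 0.89 = 0.11
Q ⊗ S = max(0, 0.77 + 0.23 − 1) = max(0, 0.00) = 0.00
P → (Q ⊗ S) = min(1, 1 − 0.08 + 0.00) = min(1, 0.92) = 0.92
Q ⊗ (P → (Q ⊗ S)) = max(0, 0.77 + 0.92 − 1) = max(0, 0.69) = 0.69
~(((R ⊗ Q) ⊕ ~Q) ⊕ S) ⊕ (Q ⊗ (P → (Q ⊗ S))) = min(1, 0.11 + 0.69) = min(1, 0.80) = 0.80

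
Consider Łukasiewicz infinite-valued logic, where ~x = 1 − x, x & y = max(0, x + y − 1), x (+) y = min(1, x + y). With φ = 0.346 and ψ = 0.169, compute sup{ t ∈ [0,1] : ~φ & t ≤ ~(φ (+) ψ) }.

~φ = 1 − 0.346 = 0.654
So the left factor is ~φ = 0.654.
φ (+) ψ = min(1, 0.346 + 0.169) = min(1, 0.515) = 0.515
~(φ (+) ψ) = 1 − 0.515 = 0.485
So the right-hand bound is ~(φ (+) ψ) = 0.485.
The residuum of the Łukasiewicz t-norm gives the supremum: min(1, 1 − 0.654 + 0.485).
1 − 0.654 + 0.485 = 0.831, so t = min(1, 0.831) = 0.831.
Check: 0.654 & 0.831 = max(0, 0.485) = 0.485 ≤ 0.485.

0.831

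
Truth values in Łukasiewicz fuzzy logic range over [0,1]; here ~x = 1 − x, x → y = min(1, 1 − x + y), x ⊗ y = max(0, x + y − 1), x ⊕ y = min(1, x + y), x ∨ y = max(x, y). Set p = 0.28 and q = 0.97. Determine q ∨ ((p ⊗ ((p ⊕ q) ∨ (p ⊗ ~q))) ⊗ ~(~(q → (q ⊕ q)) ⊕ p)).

p ⊕ q = min(1, 0.28 + 0.97) = min(1, 1.25) = 1.00
~q = 1 − 0.97 = 0.03
p ⊗ ~q = max(0, 0.28 + 0.03 − 1) = max(0, -0.69) = 0.00
(p ⊕ q) ∨ (p ⊗ ~q) = max(1.00, 0.00) = 1.00
p ⊗ ((p ⊕ q) ∨ (p ⊗ ~q)) = max(0, 0.28 + 1.00 − 1) = max(0, 0.28) = 0.28
q ⊕ q = min(1, 0.97 + 0.97) = min(1, 1.94) = 1.00
q → (q ⊕ q) = min(1, 1 − 0.97 + 1.00) = min(1, 1.03) = 1.00
~(q → (q ⊕ q)) = 1 − 1.00 = 0.00
~(q → (q ⊕ q)) ⊕ p = min(1, 0.00 + 0.28) = min(1, 0.28) = 0.28
~(~(q → (q ⊕ q)) ⊕ p) = 1 − 0.28 = 0.72
(p ⊗ ((p ⊕ q) ∨ (p ⊗ ~q))) ⊗ ~(~(q → (q ⊕ q)) ⊕ p) = max(0, 0.28 + 0.72 − 1) = max(0, 0.00) = 0.00
q ∨ ((p ⊗ ((p ⊕ q) ∨ (p ⊗ ~q))) ⊗ ~(~(q → (q ⊕ q)) ⊕ p)) = max(0.97, 0.00) = 0.97

0.97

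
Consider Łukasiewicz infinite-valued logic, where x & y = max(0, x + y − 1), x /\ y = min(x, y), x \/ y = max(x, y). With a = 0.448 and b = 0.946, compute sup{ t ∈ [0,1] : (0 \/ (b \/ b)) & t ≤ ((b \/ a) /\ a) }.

0.502

b \/ b = max(0.946, 0.946) = 0.946
0 \/ (b \/ b) = max(0.000, 0.946) = 0.946
So the left factor is 0 \/ (b \/ b) = 0.946.
b \/ a = max(0.946, 0.448) = 0.946
(b \/ a) /\ a = min(0.946, 0.448) = 0.448
So the right-hand bound is (b \/ a) /\ a = 0.448.
The residuum of the Łukasiewicz t-norm gives the supremum: min(1, 1 − 0.946 + 0.448).
1 − 0.946 + 0.448 = 0.502, so t = min(1, 0.502) = 0.502.
Check: 0.946 & 0.502 = max(0, 0.448) = 0.448 ≤ 0.448.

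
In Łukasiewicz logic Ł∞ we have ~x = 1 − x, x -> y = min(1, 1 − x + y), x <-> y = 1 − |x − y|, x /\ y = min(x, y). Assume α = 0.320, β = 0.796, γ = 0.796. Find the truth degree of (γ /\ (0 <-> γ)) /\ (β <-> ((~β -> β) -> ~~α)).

0 <-> γ = 1 − |0.000 − 0.796| = 1 − 0.796 = 0.204
γ /\ (0 <-> γ) = min(0.796, 0.204) = 0.204
~β = 1 − 0.796 = 0.204
~β -> β = min(1, 1 − 0.204 + 0.796) = min(1, 1.592) = 1.000
~α = 1 − 0.320 = 0.680
~~α = 1 − 0.680 = 0.320
(~β -> β) -> ~~α = min(1, 1 − 1.000 + 0.320) = min(1, 0.320) = 0.320
β <-> ((~β -> β) -> ~~α) = 1 − |0.796 − 0.320| = 1 − 0.476 = 0.524
(γ /\ (0 <-> γ)) /\ (β <-> ((~β -> β) -> ~~α)) = min(0.204, 0.524) = 0.204

0.204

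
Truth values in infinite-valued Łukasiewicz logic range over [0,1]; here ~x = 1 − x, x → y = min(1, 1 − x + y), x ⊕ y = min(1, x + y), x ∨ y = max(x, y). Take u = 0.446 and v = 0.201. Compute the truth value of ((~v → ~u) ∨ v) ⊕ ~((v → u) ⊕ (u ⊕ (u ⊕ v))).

~v = 1 − 0.201 = 0.799
~u = 1 − 0.446 = 0.554
~v → ~u = min(1, 1 − 0.799 + 0.554) = min(1, 0.755) = 0.755
(~v → ~u) ∨ v = max(0.755, 0.201) = 0.755
v → u = min(1, 1 − 0.201 + 0.446) = min(1, 1.245) = 1.000
u ⊕ v = min(1, 0.446 + 0.201) = min(1, 0.647) = 0.647
u ⊕ (u ⊕ v) = min(1, 0.446 + 0.647) = min(1, 1.093) = 1.000
(v → u) ⊕ (u ⊕ (u ⊕ v)) = min(1, 1.000 + 1.000) = min(1, 2.000) = 1.000
~((v → u) ⊕ (u ⊕ (u ⊕ v))) = 1 − 1.000 = 0.000
((~v → ~u) ∨ v) ⊕ ~((v → u) ⊕ (u ⊕ (u ⊕ v))) = min(1, 0.755 + 0.000) = min(1, 0.755) = 0.755

0.755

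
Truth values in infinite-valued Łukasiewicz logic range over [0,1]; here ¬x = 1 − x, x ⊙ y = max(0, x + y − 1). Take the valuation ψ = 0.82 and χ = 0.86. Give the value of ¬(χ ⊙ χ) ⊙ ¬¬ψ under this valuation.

χ ⊙ χ = max(0, 0.86 + 0.86 − 1) = max(0, 0.72) = 0.72
¬(χ ⊙ χ) = 1 − 0.72 = 0.28
¬ψ = 1 − 0.82 = 0.18
¬¬ψ = 1 − 0.18 = 0.82
¬(χ ⊙ χ) ⊙ ¬¬ψ = max(0, 0.28 + 0.82 − 1) = max(0, 0.10) = 0.10

0.10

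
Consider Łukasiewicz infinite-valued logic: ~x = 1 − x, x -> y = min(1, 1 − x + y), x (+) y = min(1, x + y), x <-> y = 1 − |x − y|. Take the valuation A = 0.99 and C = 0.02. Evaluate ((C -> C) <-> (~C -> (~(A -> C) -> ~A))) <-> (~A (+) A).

C -> C = min(1, 1 − 0.02 + 0.02) = min(1, 1.00) = 1.00
~C = 1 − 0.02 = 0.98
A -> C = min(1, 1 − 0.99 + 0.02) = min(1, 0.03) = 0.03
~(A -> C) = 1 − 0.03 = 0.97
~A = 1 − 0.99 = 0.01
~(A -> C) -> ~A = min(1, 1 − 0.97 + 0.01) = min(1, 0.04) = 0.04
~C -> (~(A -> C) -> ~A) = min(1, 1 − 0.98 + 0.04) = min(1, 0.06) = 0.06
(C -> C) <-> (~C -> (~(A -> C) -> ~A)) = 1 − |1.00 − 0.06| = 1 − 0.94 = 0.06
~A (+) A = min(1, 0.01 + 0.99) = min(1, 1.00) = 1.00
((C -> C) <-> (~C -> (~(A -> C) -> ~A))) <-> (~A (+) A) = 1 − |0.06 − 1.00| = 1 − 0.94 = 0.06

0.06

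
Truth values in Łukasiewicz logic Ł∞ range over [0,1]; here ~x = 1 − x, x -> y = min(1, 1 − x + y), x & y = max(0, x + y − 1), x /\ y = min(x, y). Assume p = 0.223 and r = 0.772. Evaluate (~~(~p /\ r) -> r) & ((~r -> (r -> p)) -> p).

0.223

~p = 1 − 0.223 = 0.777
~p /\ r = min(0.777, 0.772) = 0.772
~(~p /\ r) = 1 − 0.772 = 0.228
~~(~p /\ r) = 1 − 0.228 = 0.772
~~(~p /\ r) -> r = min(1, 1 − 0.772 + 0.772) = min(1, 1.000) = 1.000
~r = 1 − 0.772 = 0.228
r -> p = min(1, 1 − 0.772 + 0.223) = min(1, 0.451) = 0.451
~r -> (r -> p) = min(1, 1 − 0.228 + 0.451) = min(1, 1.223) = 1.000
(~r -> (r -> p)) -> p = min(1, 1 − 1.000 + 0.223) = min(1, 0.223) = 0.223
(~~(~p /\ r) -> r) & ((~r -> (r -> p)) -> p) = max(0, 1.000 + 0.223 − 1) = max(0, 0.223) = 0.223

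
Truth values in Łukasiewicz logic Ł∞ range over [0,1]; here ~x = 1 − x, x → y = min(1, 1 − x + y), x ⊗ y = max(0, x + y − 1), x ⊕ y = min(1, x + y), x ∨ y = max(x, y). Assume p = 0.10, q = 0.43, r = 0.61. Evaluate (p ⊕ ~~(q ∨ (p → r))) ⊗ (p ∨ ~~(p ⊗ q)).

p → r = min(1, 1 − 0.10 + 0.61) = min(1, 1.51) = 1.00
q ∨ (p → r) = max(0.43, 1.00) = 1.00
~(q ∨ (p → r)) = 1 − 1.00 = 0.00
~~(q ∨ (p → r)) = 1 − 0.00 = 1.00
p ⊕ ~~(q ∨ (p → r)) = min(1, 0.10 + 1.00) = min(1, 1.10) = 1.00
p ⊗ q = max(0, 0.10 + 0.43 − 1) = max(0, -0.47) = 0.00
~(p ⊗ q) = 1 − 0.00 = 1.00
~~(p ⊗ q) = 1 − 1.00 = 0.00
p ∨ ~~(p ⊗ q) = max(0.10, 0.00) = 0.10
(p ⊕ ~~(q ∨ (p → r))) ⊗ (p ∨ ~~(p ⊗ q)) = max(0, 1.00 + 0.10 − 1) = max(0, 0.10) = 0.10

0.10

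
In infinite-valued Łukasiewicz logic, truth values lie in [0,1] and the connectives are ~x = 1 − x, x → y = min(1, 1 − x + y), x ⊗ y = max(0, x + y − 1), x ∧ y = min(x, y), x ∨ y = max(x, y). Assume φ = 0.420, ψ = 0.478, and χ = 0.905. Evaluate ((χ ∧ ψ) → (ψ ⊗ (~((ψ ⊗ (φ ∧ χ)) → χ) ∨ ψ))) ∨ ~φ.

χ ∧ ψ = min(0.905, 0.478) = 0.478
φ ∧ χ = min(0.420, 0.905) = 0.420
ψ ⊗ (φ ∧ χ) = max(0, 0.478 + 0.420 − 1) = max(0, -0.102) = 0.000
(ψ ⊗ (φ ∧ χ)) → χ = min(1, 1 − 0.000 + 0.905) = min(1, 1.905) = 1.000
~((ψ ⊗ (φ ∧ χ)) → χ) = 1 − 1.000 = 0.000
~((ψ ⊗ (φ ∧ χ)) → χ) ∨ ψ = max(0.000, 0.478) = 0.478
ψ ⊗ (~((ψ ⊗ (φ ∧ χ)) → χ) ∨ ψ) = max(0, 0.478 + 0.478 − 1) = max(0, -0.044) = 0.000
(χ ∧ ψ) → (ψ ⊗ (~((ψ ⊗ (φ ∧ χ)) → χ) ∨ ψ)) = min(1, 1 − 0.478 + 0.000) = min(1, 0.522) = 0.522
~φ = 1 − 0.420 = 0.580
((χ ∧ ψ) → (ψ ⊗ (~((ψ ⊗ (φ ∧ χ)) → χ) ∨ ψ))) ∨ ~φ = max(0.522, 0.580) = 0.580

0.580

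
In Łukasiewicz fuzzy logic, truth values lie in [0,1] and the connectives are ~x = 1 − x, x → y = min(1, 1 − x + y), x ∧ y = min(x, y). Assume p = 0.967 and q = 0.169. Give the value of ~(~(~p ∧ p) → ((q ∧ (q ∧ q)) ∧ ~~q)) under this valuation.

~p = 1 − 0.967 = 0.033
~p ∧ p = min(0.033, 0.967) = 0.033
~(~p ∧ p) = 1 − 0.033 = 0.967
q ∧ q = min(0.169, 0.169) = 0.169
q ∧ (q ∧ q) = min(0.169, 0.169) = 0.169
~q = 1 − 0.169 = 0.831
~~q = 1 − 0.831 = 0.169
(q ∧ (q ∧ q)) ∧ ~~q = min(0.169, 0.169) = 0.169
~(~p ∧ p) → ((q ∧ (q ∧ q)) ∧ ~~q) = min(1, 1 − 0.967 + 0.169) = min(1, 0.202) = 0.202
~(~(~p ∧ p) → ((q ∧ (q ∧ q)) ∧ ~~q)) = 1 − 0.202 = 0.798

0.798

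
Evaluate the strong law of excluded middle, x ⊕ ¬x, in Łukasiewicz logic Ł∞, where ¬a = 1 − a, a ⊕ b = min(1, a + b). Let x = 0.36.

1.00

¬x = 1 − 0.36 = 0.64
x ⊕ ¬x = min(1, 0.36 + 0.64) = min(1, 1.00) = 1.00
(As expected: always 1 in Ł∞ since a ⊕ (1−a) = 1.)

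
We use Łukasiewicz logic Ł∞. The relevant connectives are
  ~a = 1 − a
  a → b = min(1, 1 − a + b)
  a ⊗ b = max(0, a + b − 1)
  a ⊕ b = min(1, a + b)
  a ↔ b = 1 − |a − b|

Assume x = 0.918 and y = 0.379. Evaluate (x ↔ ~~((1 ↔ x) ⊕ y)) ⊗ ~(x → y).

1 ↔ x = 1 − |1.000 − 0.918| = 1 − 0.082 = 0.918
(1 ↔ x) ⊕ y = min(1, 0.918 + 0.379) = min(1, 1.297) = 1.000
~((1 ↔ x) ⊕ y) = 1 − 1.000 = 0.000
~~((1 ↔ x) ⊕ y) = 1 − 0.000 = 1.000
x ↔ ~~((1 ↔ x) ⊕ y) = 1 − |0.918 − 1.000| = 1 − 0.082 = 0.918
x → y = min(1, 1 − 0.918 + 0.379) = min(1, 0.461) = 0.461
~(x → y) = 1 − 0.461 = 0.539
(x ↔ ~~((1 ↔ x) ⊕ y)) ⊗ ~(x → y) = max(0, 0.918 + 0.539 − 1) = max(0, 0.457) = 0.457

0.457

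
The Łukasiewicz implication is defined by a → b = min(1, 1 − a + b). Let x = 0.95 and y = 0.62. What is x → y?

x → y = min(1, 1 − 0.95 + 0.62) = min(1, 0.67) = 0.67
For comparison, the Gödel implication (1 if a ≤ b else b) would give 0.62.

0.67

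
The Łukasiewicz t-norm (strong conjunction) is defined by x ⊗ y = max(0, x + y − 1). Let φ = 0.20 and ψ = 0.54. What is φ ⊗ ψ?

0.00

φ ⊗ ψ = max(0, 0.20 + 0.54 − 1) = max(0, -0.26) = 0.00
For comparison, the Gödel (minimum) t-norm min(x, y) would give 0.20.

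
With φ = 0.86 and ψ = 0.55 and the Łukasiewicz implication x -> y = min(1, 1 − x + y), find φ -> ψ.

0.69

φ -> ψ = min(1, 1 − 0.86 + 0.55) = min(1, 0.69) = 0.69
For comparison, the Gödel implication (1 if x ≤ y else y) would give 0.55.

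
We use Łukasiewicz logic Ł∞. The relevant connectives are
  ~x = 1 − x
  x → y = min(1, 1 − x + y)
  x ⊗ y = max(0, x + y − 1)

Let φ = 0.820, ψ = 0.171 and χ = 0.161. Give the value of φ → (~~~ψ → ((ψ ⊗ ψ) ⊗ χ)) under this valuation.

~ψ = 1 − 0.171 = 0.829
~~ψ = 1 − 0.829 = 0.171
~~~ψ = 1 − 0.171 = 0.829
ψ ⊗ ψ = max(0, 0.171 + 0.171 − 1) = max(0, -0.658) = 0.000
(ψ ⊗ ψ) ⊗ χ = max(0, 0.000 + 0.161 − 1) = max(0, -0.839) = 0.000
~~~ψ → ((ψ ⊗ ψ) ⊗ χ) = min(1, 1 − 0.829 + 0.000) = min(1, 0.171) = 0.171
φ → (~~~ψ → ((ψ ⊗ ψ) ⊗ χ)) = min(1, 1 − 0.820 + 0.171) = min(1, 0.351) = 0.351

0.351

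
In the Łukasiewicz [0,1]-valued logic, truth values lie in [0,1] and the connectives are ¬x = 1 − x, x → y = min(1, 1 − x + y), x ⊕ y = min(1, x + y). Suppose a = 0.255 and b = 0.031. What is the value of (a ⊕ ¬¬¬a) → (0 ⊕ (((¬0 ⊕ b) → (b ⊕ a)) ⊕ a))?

0.541

¬a = 1 − 0.255 = 0.745
¬¬a = 1 − 0.745 = 0.255
¬¬¬a = 1 − 0.255 = 0.745
a ⊕ ¬¬¬a = min(1, 0.255 + 0.745) = min(1, 1.000) = 1.000
¬0 = 1 − 0.000 = 1.000
¬0 ⊕ b = min(1, 1.000 + 0.031) = min(1, 1.031) = 1.000
b ⊕ a = min(1, 0.031 + 0.255) = min(1, 0.286) = 0.286
(¬0 ⊕ b) → (b ⊕ a) = min(1, 1 − 1.000 + 0.286) = min(1, 0.286) = 0.286
((¬0 ⊕ b) → (b ⊕ a)) ⊕ a = min(1, 0.286 + 0.255) = min(1, 0.541) = 0.541
0 ⊕ (((¬0 ⊕ b) → (b ⊕ a)) ⊕ a) = min(1, 0.000 + 0.541) = min(1, 0.541) = 0.541
(a ⊕ ¬¬¬a) → (0 ⊕ (((¬0 ⊕ b) → (b ⊕ a)) ⊕ a)) = min(1, 1 − 1.000 + 0.541) = min(1, 0.541) = 0.541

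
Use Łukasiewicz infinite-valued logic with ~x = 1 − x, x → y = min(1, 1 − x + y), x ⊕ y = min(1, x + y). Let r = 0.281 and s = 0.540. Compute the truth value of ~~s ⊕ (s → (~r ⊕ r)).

1.000

~s = 1 − 0.540 = 0.460
~~s = 1 − 0.460 = 0.540
~r = 1 − 0.281 = 0.719
~r ⊕ r = min(1, 0.719 + 0.281) = min(1, 1.000) = 1.000
s → (~r ⊕ r) = min(1, 1 − 0.540 + 1.000) = min(1, 1.460) = 1.000
~~s ⊕ (s → (~r ⊕ r)) = min(1, 0.540 + 1.000) = min(1, 1.540) = 1.000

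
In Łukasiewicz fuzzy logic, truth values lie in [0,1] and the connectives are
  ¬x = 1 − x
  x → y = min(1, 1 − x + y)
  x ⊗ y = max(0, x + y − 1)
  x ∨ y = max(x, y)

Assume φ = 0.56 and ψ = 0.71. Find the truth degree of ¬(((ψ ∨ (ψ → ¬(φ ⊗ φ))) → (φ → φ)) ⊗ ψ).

0.29

φ ⊗ φ = max(0, 0.56 + 0.56 − 1) = max(0, 0.12) = 0.12
¬(φ ⊗ φ) = 1 − 0.12 = 0.88
ψ → ¬(φ ⊗ φ) = min(1, 1 − 0.71 + 0.88) = min(1, 1.17) = 1.00
ψ ∨ (ψ → ¬(φ ⊗ φ)) = max(0.71, 1.00) = 1.00
φ → φ = min(1, 1 − 0.56 + 0.56) = min(1, 1.00) = 1.00
(ψ ∨ (ψ → ¬(φ ⊗ φ))) → (φ → φ) = min(1, 1 − 1.00 + 1.00) = min(1, 1.00) = 1.00
((ψ ∨ (ψ → ¬(φ ⊗ φ))) → (φ → φ)) ⊗ ψ = max(0, 1.00 + 0.71 − 1) = max(0, 0.71) = 0.71
¬(((ψ ∨ (ψ → ¬(φ ⊗ φ))) → (φ → φ)) ⊗ ψ) = 1 − 0.71 = 0.29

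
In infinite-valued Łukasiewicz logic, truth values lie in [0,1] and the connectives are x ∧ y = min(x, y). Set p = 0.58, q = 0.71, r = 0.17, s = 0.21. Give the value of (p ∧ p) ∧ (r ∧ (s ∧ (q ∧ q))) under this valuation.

0.17

p ∧ p = min(0.58, 0.58) = 0.58
q ∧ q = min(0.71, 0.71) = 0.71
s ∧ (q ∧ q) = min(0.21, 0.71) = 0.21
r ∧ (s ∧ (q ∧ q)) = min(0.17, 0.21) = 0.17
(p ∧ p) ∧ (r ∧ (s ∧ (q ∧ q))) = min(0.58, 0.17) = 0.17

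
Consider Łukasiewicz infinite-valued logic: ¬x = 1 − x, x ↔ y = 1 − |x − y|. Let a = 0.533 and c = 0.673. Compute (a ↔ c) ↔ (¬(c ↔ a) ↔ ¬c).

0.953

a ↔ c = 1 − |0.533 − 0.673| = 1 − 0.140 = 0.860
c ↔ a = 1 − |0.673 − 0.533| = 1 − 0.140 = 0.860
¬(c ↔ a) = 1 − 0.860 = 0.140
¬c = 1 − 0.673 = 0.327
¬(c ↔ a) ↔ ¬c = 1 − |0.140 − 0.327| = 1 − 0.187 = 0.813
(a ↔ c) ↔ (¬(c ↔ a) ↔ ¬c) = 1 − |0.860 − 0.813| = 1 − 0.047 = 0.953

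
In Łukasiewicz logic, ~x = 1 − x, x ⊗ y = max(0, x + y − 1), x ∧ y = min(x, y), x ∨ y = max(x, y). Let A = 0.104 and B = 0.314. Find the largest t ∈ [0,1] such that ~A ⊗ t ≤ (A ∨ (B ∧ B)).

0.418

~A = 1 − 0.104 = 0.896
So the left factor is ~A = 0.896.
B ∧ B = min(0.314, 0.314) = 0.314
A ∨ (B ∧ B) = max(0.104, 0.314) = 0.314
So the right-hand bound is A ∨ (B ∧ B) = 0.314.
The residuum of the Łukasiewicz t-norm gives the supremum: min(1, 1 − 0.896 + 0.314).
1 − 0.896 + 0.314 = 0.418, so t = min(1, 0.418) = 0.418.
Check: 0.896 ⊗ 0.418 = max(0, 0.314) = 0.314 ≤ 0.314.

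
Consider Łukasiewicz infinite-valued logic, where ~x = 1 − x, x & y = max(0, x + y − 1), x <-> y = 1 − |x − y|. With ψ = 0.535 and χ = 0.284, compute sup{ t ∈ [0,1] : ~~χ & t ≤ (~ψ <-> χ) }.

~χ = 1 − 0.284 = 0.716
~~χ = 1 − 0.716 = 0.284
So the left factor is ~~χ = 0.284.
~ψ = 1 − 0.535 = 0.465
~ψ <-> χ = 1 − |0.465 − 0.284| = 1 − 0.181 = 0.819
So the right-hand bound is ~ψ <-> χ = 0.819.
The residuum of the Łukasiewicz t-norm gives the supremum: min(1, 1 − 0.284 + 0.819).
1 − 0.284 + 0.819 = 1.535, so t = min(1, 1.535) = 1.000.
Check: 0.284 & 1.000 = max(0, 0.284) = 0.284 ≤ 0.819.

1.000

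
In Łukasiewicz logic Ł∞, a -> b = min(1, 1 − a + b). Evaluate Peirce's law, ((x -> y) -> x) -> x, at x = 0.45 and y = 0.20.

x -> y = min(1, 1 − 0.45 + 0.20) = min(1, 0.75) = 0.75
(x -> y) -> x = min(1, 1 − 0.75 + 0.45) = min(1, 0.70) = 0.70
((x -> y) -> x) -> x = min(1, 1 − 0.70 + 0.45) = min(1, 0.75) = 0.75
(The value 0.75 < 1 shows this instance is not satisfied; not a Ł∞-tautology in general.)

0.75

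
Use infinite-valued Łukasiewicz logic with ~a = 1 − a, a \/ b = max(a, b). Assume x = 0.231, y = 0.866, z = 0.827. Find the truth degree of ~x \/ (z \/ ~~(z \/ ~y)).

0.827

~x = 1 − 0.231 = 0.769
~y = 1 − 0.866 = 0.134
z \/ ~y = max(0.827, 0.134) = 0.827
~(z \/ ~y) = 1 − 0.827 = 0.173
~~(z \/ ~y) = 1 − 0.173 = 0.827
z \/ ~~(z \/ ~y) = max(0.827, 0.827) = 0.827
~x \/ (z \/ ~~(z \/ ~y)) = max(0.769, 0.827) = 0.827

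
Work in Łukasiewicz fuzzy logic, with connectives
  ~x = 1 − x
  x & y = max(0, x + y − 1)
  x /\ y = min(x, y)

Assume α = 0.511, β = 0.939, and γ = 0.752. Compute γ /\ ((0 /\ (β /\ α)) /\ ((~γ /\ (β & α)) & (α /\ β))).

β /\ α = min(0.939, 0.511) = 0.511
0 /\ (β /\ α) = min(0.000, 0.511) = 0.000
~γ = 1 − 0.752 = 0.248
β & α = max(0, 0.939 + 0.511 − 1) = max(0, 0.450) = 0.450
~γ /\ (β & α) = min(0.248, 0.450) = 0.248
α /\ β = min(0.511, 0.939) = 0.511
(~γ /\ (β & α)) & (α /\ β) = max(0, 0.248 + 0.511 − 1) = max(0, -0.241) = 0.000
(0 /\ (β /\ α)) /\ ((~γ /\ (β & α)) & (α /\ β)) = min(0.000, 0.000) = 0.000
γ /\ ((0 /\ (β /\ α)) /\ ((~γ /\ (β & α)) & (α /\ β))) = min(0.752, 0.000) = 0.000

0.000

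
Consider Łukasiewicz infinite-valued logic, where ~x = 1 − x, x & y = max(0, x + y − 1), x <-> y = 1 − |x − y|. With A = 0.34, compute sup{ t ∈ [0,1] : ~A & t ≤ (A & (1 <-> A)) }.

~A = 1 − 0.34 = 0.66
So the left factor is ~A = 0.66.
1 <-> A = 1 − |1.00 − 0.34| = 1 − 0.66 = 0.34
A & (1 <-> A) = max(0, 0.34 + 0.34 − 1) = max(0, -0.32) = 0.00
So the right-hand bound is A & (1 <-> A) = 0.00.
The residuum of the Łukasiewicz t-norm gives the supremum: min(1, 1 − 0.66 + 0.00).
1 − 0.66 + 0.00 = 0.34, so t = min(1, 0.34) = 0.34.
Check: 0.66 & 0.34 = max(0, 0.00) = 0.00 ≤ 0.00.

0.34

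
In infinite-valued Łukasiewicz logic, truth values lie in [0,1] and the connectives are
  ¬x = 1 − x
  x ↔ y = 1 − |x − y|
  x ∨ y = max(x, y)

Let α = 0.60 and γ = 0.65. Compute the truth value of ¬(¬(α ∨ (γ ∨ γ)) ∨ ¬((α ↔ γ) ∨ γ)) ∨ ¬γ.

γ ∨ γ = max(0.65, 0.65) = 0.65
α ∨ (γ ∨ γ) = max(0.60, 0.65) = 0.65
¬(α ∨ (γ ∨ γ)) = 1 − 0.65 = 0.35
α ↔ γ = 1 − |0.60 − 0.65| = 1 − 0.05 = 0.95
(α ↔ γ) ∨ γ = max(0.95, 0.65) = 0.95
¬((α ↔ γ) ∨ γ) = 1 − 0.95 = 0.05
¬(α ∨ (γ ∨ γ)) ∨ ¬((α ↔ γ) ∨ γ) = max(0.35, 0.05) = 0.35
¬(¬(α ∨ (γ ∨ γ)) ∨ ¬((α ↔ γ) ∨ γ)) = 1 − 0.35 = 0.65
¬γ = 1 − 0.65 = 0.35
¬(¬(α ∨ (γ ∨ γ)) ∨ ¬((α ↔ γ) ∨ γ)) ∨ ¬γ = max(0.65, 0.35) = 0.65

0.65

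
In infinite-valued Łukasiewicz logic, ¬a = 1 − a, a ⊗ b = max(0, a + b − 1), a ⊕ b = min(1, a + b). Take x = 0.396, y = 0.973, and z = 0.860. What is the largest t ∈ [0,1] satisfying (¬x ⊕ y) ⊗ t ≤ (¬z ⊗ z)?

¬x = 1 − 0.396 = 0.604
¬x ⊕ y = min(1, 0.604 + 0.973) = min(1, 1.577) = 1.000
So the left factor is ¬x ⊕ y = 1.000.
¬z = 1 − 0.860 = 0.140
¬z ⊗ z = max(0, 0.140 + 0.860 − 1) = max(0, 0.000) = 0.000
So the right-hand bound is ¬z ⊗ z = 0.000.
The residuum of the Łukasiewicz t-norm gives the supremum: min(1, 1 − 1.000 + 0.000).
1 − 1.000 + 0.000 = 0.000, so t = min(1, 0.000) = 0.000.
Check: 1.000 ⊗ 0.000 = max(0, 0.000) = 0.000 ≤ 0.000.

0.000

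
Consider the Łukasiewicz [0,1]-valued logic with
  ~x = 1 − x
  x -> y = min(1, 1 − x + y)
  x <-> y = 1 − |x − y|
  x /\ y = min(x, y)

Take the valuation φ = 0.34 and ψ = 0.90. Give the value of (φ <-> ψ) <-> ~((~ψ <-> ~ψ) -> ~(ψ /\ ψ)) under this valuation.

0.54

φ <-> ψ = 1 − |0.34 − 0.90| = 1 − 0.56 = 0.44
~ψ = 1 − 0.90 = 0.10
~ψ <-> ~ψ = 1 − |0.10 − 0.10| = 1 − 0.00 = 1.00
ψ /\ ψ = min(0.90, 0.90) = 0.90
~(ψ /\ ψ) = 1 − 0.90 = 0.10
(~ψ <-> ~ψ) -> ~(ψ /\ ψ) = min(1, 1 − 1.00 + 0.10) = min(1, 0.10) = 0.10
~((~ψ <-> ~ψ) -> ~(ψ /\ ψ)) = 1 − 0.10 = 0.90
(φ <-> ψ) <-> ~((~ψ <-> ~ψ) -> ~(ψ /\ ψ)) = 1 − |0.44 − 0.90| = 1 − 0.46 = 0.54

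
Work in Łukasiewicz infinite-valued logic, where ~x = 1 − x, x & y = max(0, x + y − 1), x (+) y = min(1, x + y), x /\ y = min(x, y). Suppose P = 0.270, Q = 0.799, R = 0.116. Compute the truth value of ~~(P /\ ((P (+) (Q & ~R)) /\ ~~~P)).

0.270

~R = 1 − 0.116 = 0.884
Q & ~R = max(0, 0.799 + 0.884 − 1) = max(0, 0.683) = 0.683
P (+) (Q & ~R) = min(1, 0.270 + 0.683) = min(1, 0.953) = 0.953
~P = 1 − 0.270 = 0.730
~~P = 1 − 0.730 = 0.270
~~~P = 1 − 0.270 = 0.730
(P (+) (Q & ~R)) /\ ~~~P = min(0.953, 0.730) = 0.730
P /\ ((P (+) (Q & ~R)) /\ ~~~P) = min(0.270, 0.730) = 0.270
~(P /\ ((P (+) (Q & ~R)) /\ ~~~P)) = 1 − 0.270 = 0.730
~~(P /\ ((P (+) (Q & ~R)) /\ ~~~P)) = 1 − 0.730 = 0.270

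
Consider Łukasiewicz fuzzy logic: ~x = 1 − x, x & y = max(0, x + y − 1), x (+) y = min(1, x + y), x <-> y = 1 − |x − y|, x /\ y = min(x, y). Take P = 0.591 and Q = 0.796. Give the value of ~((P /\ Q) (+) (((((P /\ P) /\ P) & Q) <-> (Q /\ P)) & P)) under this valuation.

0.022

P /\ Q = min(0.591, 0.796) = 0.591
P /\ P = min(0.591, 0.591) = 0.591
(P /\ P) /\ P = min(0.591, 0.591) = 0.591
((P /\ P) /\ P) & Q = max(0, 0.591 + 0.796 − 1) = max(0, 0.387) = 0.387
Q /\ P = min(0.796, 0.591) = 0.591
(((P /\ P) /\ P) & Q) <-> (Q /\ P) = 1 − |0.387 − 0.591| = 1 − 0.204 = 0.796
((((P /\ P) /\ P) & Q) <-> (Q /\ P)) & P = max(0, 0.796 + 0.591 − 1) = max(0, 0.387) = 0.387
(P /\ Q) (+) (((((P /\ P) /\ P) & Q) <-> (Q /\ P)) & P) = min(1, 0.591 + 0.387) = min(1, 0.978) = 0.978
~((P /\ Q) (+) (((((P /\ P) /\ P) & Q) <-> (Q /\ P)) & P)) = 1 − 0.978 = 0.022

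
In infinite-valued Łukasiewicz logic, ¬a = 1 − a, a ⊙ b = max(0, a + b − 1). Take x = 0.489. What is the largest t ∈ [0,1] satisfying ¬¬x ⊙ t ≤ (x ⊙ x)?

0.511

¬x = 1 − 0.489 = 0.511
¬¬x = 1 − 0.511 = 0.489
So the left factor is ¬¬x = 0.489.
x ⊙ x = max(0, 0.489 + 0.489 − 1) = max(0, -0.022) = 0.000
So the right-hand bound is x ⊙ x = 0.000.
The residuum of the Łukasiewicz t-norm gives the supremum: min(1, 1 − 0.489 + 0.000).
1 − 0.489 + 0.000 = 0.511, so t = min(1, 0.511) = 0.511.
Check: 0.489 ⊙ 0.511 = max(0, 0.000) = 0.000 ≤ 0.000.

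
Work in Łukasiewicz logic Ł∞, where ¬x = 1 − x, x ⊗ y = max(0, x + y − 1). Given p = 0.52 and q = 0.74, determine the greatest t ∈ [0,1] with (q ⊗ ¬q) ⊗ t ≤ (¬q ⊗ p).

1.00

¬q = 1 − 0.74 = 0.26
q ⊗ ¬q = max(0, 0.74 + 0.26 − 1) = max(0, 0.00) = 0.00
So the left factor is q ⊗ ¬q = 0.00.
¬q ⊗ p = max(0, 0.26 + 0.52 − 1) = max(0, -0.22) = 0.00
So the right-hand bound is ¬q ⊗ p = 0.00.
The residuum of the Łukasiewicz t-norm gives the supremum: min(1, 1 − 0.00 + 0.00).
1 − 0.00 + 0.00 = 1.00, so t = min(1, 1.00) = 1.00.
Check: 0.00 ⊗ 1.00 = max(0, 0.00) = 0.00 ≤ 0.00.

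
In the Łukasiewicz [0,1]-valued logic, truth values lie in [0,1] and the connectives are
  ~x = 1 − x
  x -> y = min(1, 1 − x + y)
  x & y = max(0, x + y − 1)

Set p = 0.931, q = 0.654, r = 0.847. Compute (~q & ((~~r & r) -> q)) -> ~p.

~q = 1 − 0.654 = 0.346
~r = 1 − 0.847 = 0.153
~~r = 1 − 0.153 = 0.847
~~r & r = max(0, 0.847 + 0.847 − 1) = max(0, 0.694) = 0.694
(~~r & r) -> q = min(1, 1 − 0.694 + 0.654) = min(1, 0.960) = 0.960
~q & ((~~r & r) -> q) = max(0, 0.346 + 0.960 − 1) = max(0, 0.306) = 0.306
~p = 1 − 0.931 = 0.069
(~q & ((~~r & r) -> q)) -> ~p = min(1, 1 − 0.306 + 0.069) = min(1, 0.763) = 0.763

0.763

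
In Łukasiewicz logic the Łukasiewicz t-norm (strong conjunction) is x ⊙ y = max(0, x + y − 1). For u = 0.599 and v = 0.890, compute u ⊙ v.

0.489

u ⊙ v = max(0, 0.599 + 0.890 − 1) = max(0, 0.489) = 0.489
For comparison, the Gödel (minimum) t-norm min(x, y) would give 0.599.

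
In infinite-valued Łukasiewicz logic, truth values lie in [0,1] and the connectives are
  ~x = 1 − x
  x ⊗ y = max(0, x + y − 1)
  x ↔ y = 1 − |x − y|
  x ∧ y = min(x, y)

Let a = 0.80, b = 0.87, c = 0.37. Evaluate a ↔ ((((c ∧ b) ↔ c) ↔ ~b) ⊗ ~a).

c ∧ b = min(0.37, 0.87) = 0.37
(c ∧ b) ↔ c = 1 − |0.37 − 0.37| = 1 − 0.00 = 1.00
~b = 1 − 0.87 = 0.13
((c ∧ b) ↔ c) ↔ ~b = 1 − |1.00 − 0.13| = 1 − 0.87 = 0.13
~a = 1 − 0.80 = 0.20
(((c ∧ b) ↔ c) ↔ ~b) ⊗ ~a = max(0, 0.13 + 0.20 − 1) = max(0, -0.67) = 0.00
a ↔ ((((c ∧ b) ↔ c) ↔ ~b) ⊗ ~a) = 1 − |0.80 − 0.00| = 1 − 0.80 = 0.20

0.20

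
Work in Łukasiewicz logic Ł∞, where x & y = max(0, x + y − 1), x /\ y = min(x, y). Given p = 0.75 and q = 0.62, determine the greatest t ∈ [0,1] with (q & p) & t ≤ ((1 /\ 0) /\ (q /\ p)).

q & p = max(0, 0.62 + 0.75 − 1) = max(0, 0.37) = 0.37
So the left factor is q & p = 0.37.
1 /\ 0 = min(1.00, 0.00) = 0.00
q /\ p = min(0.62, 0.75) = 0.62
(1 /\ 0) /\ (q /\ p) = min(0.00, 0.62) = 0.00
So the right-hand bound is (1 /\ 0) /\ (q /\ p) = 0.00.
The residuum of the Łukasiewicz t-norm gives the supremum: min(1, 1 − 0.37 + 0.00).
1 − 0.37 + 0.00 = 0.63, so t = min(1, 0.63) = 0.63.
Check: 0.37 & 0.63 = max(0, 0.00) = 0.00 ≤ 0.00.

0.63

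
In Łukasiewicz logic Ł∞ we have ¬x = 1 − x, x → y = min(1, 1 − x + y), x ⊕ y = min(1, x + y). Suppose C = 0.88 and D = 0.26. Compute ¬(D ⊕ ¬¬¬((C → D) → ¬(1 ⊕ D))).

C → D = min(1, 1 − 0.88 + 0.26) = min(1, 0.38) = 0.38
1 ⊕ D = min(1, 1.00 + 0.26) = min(1, 1.26) = 1.00
¬(1 ⊕ D) = 1 − 1.00 = 0.00
(C → D) → ¬(1 ⊕ D) = min(1, 1 − 0.38 + 0.00) = min(1, 0.62) = 0.62
¬((C → D) → ¬(1 ⊕ D)) = 1 − 0.62 = 0.38
¬¬((C → D) → ¬(1 ⊕ D)) = 1 − 0.38 = 0.62
¬¬¬((C → D) → ¬(1 ⊕ D)) = 1 − 0.62 = 0.38
D ⊕ ¬¬¬((C → D) → ¬(1 ⊕ D)) = min(1, 0.26 + 0.38) = min(1, 0.64) = 0.64
¬(D ⊕ ¬¬¬((C → D) → ¬(1 ⊕ D))) = 1 − 0.64 = 0.36

0.36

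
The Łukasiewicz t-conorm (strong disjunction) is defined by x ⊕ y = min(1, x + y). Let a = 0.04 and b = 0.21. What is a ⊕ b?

0.25

a ⊕ b = min(1, 0.04 + 0.21) = min(1, 0.25) = 0.25
For comparison, the Gödel t-conorm max(x, y) would give 0.21.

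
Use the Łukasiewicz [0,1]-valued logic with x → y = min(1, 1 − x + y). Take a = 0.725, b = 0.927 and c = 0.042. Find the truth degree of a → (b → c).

b → c = min(1, 1 − 0.927 + 0.042) = min(1, 0.115) = 0.115
a → (b → c) = min(1, 1 − 0.725 + 0.115) = min(1, 0.390) = 0.390

0.390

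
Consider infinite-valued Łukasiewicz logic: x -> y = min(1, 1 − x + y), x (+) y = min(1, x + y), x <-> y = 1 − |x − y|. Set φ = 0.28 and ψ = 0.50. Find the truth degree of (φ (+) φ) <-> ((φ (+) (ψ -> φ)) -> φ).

φ (+) φ = min(1, 0.28 + 0.28) = min(1, 0.56) = 0.56
ψ -> φ = min(1, 1 − 0.50 + 0.28) = min(1, 0.78) = 0.78
φ (+) (ψ -> φ) = min(1, 0.28 + 0.78) = min(1, 1.06) = 1.00
(φ (+) (ψ -> φ)) -> φ = min(1, 1 − 1.00 + 0.28) = min(1, 0.28) = 0.28
(φ (+) φ) <-> ((φ (+) (ψ -> φ)) -> φ) = 1 − |0.56 − 0.28| = 1 − 0.28 = 0.72

0.72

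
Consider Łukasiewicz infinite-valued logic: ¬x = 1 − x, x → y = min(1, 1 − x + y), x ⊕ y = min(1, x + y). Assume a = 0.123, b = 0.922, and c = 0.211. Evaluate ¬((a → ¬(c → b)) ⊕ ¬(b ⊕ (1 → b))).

c → b = min(1, 1 − 0.211 + 0.922) = min(1, 1.711) = 1.000
¬(c → b) = 1 − 1.000 = 0.000
a → ¬(c → b) = min(1, 1 − 0.123 + 0.000) = min(1, 0.877) = 0.877
1 → b = min(1, 1 − 1.000 + 0.922) = min(1, 0.922) = 0.922
b ⊕ (1 → b) = min(1, 0.922 + 0.922) = min(1, 1.844) = 1.000
¬(b ⊕ (1 → b)) = 1 − 1.000 = 0.000
(a → ¬(c → b)) ⊕ ¬(b ⊕ (1 → b)) = min(1, 0.877 + 0.000) = min(1, 0.877) = 0.877
¬((a → ¬(c → b)) ⊕ ¬(b ⊕ (1 → b))) = 1 − 0.877 = 0.123

0.123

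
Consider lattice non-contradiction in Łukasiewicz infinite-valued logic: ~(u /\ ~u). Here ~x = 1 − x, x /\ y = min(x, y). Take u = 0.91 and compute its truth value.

~u = 1 − 0.91 = 0.09
u /\ ~u = min(0.91, 0.09) = 0.09
~(u /\ ~u) = 1 − 0.09 = 0.91
(The value 0.91 < 1 shows this instance is not satisfied; not a Ł∞-tautology — its value is 1 − min(a, 1−a).)

0.91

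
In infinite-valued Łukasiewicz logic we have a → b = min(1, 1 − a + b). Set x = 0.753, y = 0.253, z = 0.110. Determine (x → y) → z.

x → y = min(1, 1 − 0.753 + 0.253) = min(1, 0.500) = 0.500
(x → y) → z = min(1, 1 − 0.500 + 0.110) = min(1, 0.610) = 0.610

0.610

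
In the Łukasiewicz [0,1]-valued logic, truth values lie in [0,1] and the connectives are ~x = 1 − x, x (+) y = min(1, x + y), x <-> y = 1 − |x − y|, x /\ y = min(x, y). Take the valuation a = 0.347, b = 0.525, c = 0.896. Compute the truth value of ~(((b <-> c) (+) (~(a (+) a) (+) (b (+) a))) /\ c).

0.104

b <-> c = 1 − |0.525 − 0.896| = 1 − 0.371 = 0.629
a (+) a = min(1, 0.347 + 0.347) = min(1, 0.694) = 0.694
~(a (+) a) = 1 − 0.694 = 0.306
b (+) a = min(1, 0.525 + 0.347) = min(1, 0.872) = 0.872
~(a (+) a) (+) (b (+) a) = min(1, 0.306 + 0.872) = min(1, 1.178) = 1.000
(b <-> c) (+) (~(a (+) a) (+) (b (+) a)) = min(1, 0.629 + 1.000) = min(1, 1.629) = 1.000
((b <-> c) (+) (~(a (+) a) (+) (b (+) a))) /\ c = min(1.000, 0.896) = 0.896
~(((b <-> c) (+) (~(a (+) a) (+) (b (+) a))) /\ c) = 1 − 0.896 = 0.104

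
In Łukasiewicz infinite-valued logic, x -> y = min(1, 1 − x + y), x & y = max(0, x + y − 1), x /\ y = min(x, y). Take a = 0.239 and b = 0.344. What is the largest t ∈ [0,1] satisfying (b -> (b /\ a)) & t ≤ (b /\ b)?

0.449

b /\ a = min(0.344, 0.239) = 0.239
b -> (b /\ a) = min(1, 1 − 0.344 + 0.239) = min(1, 0.895) = 0.895
So the left factor is b -> (b /\ a) = 0.895.
b /\ b = min(0.344, 0.344) = 0.344
So the right-hand bound is b /\ b = 0.344.
The residuum of the Łukasiewicz t-norm gives the supremum: min(1, 1 − 0.895 + 0.344).
1 − 0.895 + 0.344 = 0.449, so t = min(1, 0.449) = 0.449.
Check: 0.895 & 0.449 = max(0, 0.344) = 0.344 ≤ 0.344.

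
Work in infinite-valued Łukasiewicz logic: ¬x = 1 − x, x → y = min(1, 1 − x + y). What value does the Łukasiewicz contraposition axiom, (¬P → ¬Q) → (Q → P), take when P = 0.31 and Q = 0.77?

¬P = 1 − 0.31 = 0.69
¬Q = 1 − 0.77 = 0.23
¬P → ¬Q = min(1, 1 − 0.69 + 0.23) = min(1, 0.54) = 0.54
Q → P = min(1, 1 − 0.77 + 0.31) = min(1, 0.54) = 0.54
(¬P → ¬Q) → (Q → P) = min(1, 1 − 0.54 + 0.54) = min(1, 1.00) = 1.00
(As expected: an axiom of Ł∞, always 1.)

1.00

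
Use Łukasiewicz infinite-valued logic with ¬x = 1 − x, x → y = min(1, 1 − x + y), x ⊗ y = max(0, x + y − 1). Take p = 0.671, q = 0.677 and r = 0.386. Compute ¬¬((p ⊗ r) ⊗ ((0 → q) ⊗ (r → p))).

p ⊗ r = max(0, 0.671 + 0.386 − 1) = max(0, 0.057) = 0.057
0 → q = min(1, 1 − 0.000 + 0.677) = min(1, 1.677) = 1.000
r → p = min(1, 1 − 0.386 + 0.671) = min(1, 1.285) = 1.000
(0 → q) ⊗ (r → p) = max(0, 1.000 + 1.000 − 1) = max(0, 1.000) = 1.000
(p ⊗ r) ⊗ ((0 → q) ⊗ (r → p)) = max(0, 0.057 + 1.000 − 1) = max(0, 0.057) = 0.057
¬((p ⊗ r) ⊗ ((0 → q) ⊗ (r → p))) = 1 − 0.057 = 0.943
¬¬((p ⊗ r) ⊗ ((0 → q) ⊗ (r → p))) = 1 − 0.943 = 0.057

0.057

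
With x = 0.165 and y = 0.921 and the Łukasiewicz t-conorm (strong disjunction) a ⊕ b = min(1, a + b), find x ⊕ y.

x ⊕ y = min(1, 0.165 + 0.921) = min(1, 1.086) = 1.000
For comparison, the Gödel t-conorm max(a, b) would give 0.921.

1.000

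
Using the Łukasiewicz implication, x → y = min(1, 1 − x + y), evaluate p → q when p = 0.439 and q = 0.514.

1.000

p → q = min(1, 1 − 0.439 + 0.514) = min(1, 1.075) = 1.000
For comparison, the Gödel implication (1 if x ≤ y else y) would give 1.000.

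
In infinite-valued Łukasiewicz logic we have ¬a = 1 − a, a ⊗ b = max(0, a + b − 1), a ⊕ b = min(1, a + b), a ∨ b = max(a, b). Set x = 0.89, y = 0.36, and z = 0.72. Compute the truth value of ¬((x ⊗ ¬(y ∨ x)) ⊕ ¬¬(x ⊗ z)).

0.39

y ∨ x = max(0.36, 0.89) = 0.89
¬(y ∨ x) = 1 − 0.89 = 0.11
x ⊗ ¬(y ∨ x) = max(0, 0.89 + 0.11 − 1) = max(0, 0.00) = 0.00
x ⊗ z = max(0, 0.89 + 0.72 − 1) = max(0, 0.61) = 0.61
¬(x ⊗ z) = 1 − 0.61 = 0.39
¬¬(x ⊗ z) = 1 − 0.39 = 0.61
(x ⊗ ¬(y ∨ x)) ⊕ ¬¬(x ⊗ z) = min(1, 0.00 + 0.61) = min(1, 0.61) = 0.61
¬((x ⊗ ¬(y ∨ x)) ⊕ ¬¬(x ⊗ z)) = 1 − 0.61 = 0.39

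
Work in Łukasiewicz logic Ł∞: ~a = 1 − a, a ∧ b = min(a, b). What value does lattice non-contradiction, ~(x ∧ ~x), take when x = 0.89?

0.89

~x = 1 − 0.89 = 0.11
x ∧ ~x = min(0.89, 0.11) = 0.11
~(x ∧ ~x) = 1 − 0.11 = 0.89
(The value 0.89 < 1 shows this instance is not satisfied; not a Ł∞-tautology — its value is 1 − min(a, 1−a).)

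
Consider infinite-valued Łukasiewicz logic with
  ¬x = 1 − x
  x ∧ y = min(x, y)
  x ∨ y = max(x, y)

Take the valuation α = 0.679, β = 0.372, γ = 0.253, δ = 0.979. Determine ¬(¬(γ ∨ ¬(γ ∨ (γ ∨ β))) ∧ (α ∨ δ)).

0.628

γ ∨ β = max(0.253, 0.372) = 0.372
γ ∨ (γ ∨ β) = max(0.253, 0.372) = 0.372
¬(γ ∨ (γ ∨ β)) = 1 − 0.372 = 0.628
γ ∨ ¬(γ ∨ (γ ∨ β)) = max(0.253, 0.628) = 0.628
¬(γ ∨ ¬(γ ∨ (γ ∨ β))) = 1 − 0.628 = 0.372
α ∨ δ = max(0.679, 0.979) = 0.979
¬(γ ∨ ¬(γ ∨ (γ ∨ β))) ∧ (α ∨ δ) = min(0.372, 0.979) = 0.372
¬(¬(γ ∨ ¬(γ ∨ (γ ∨ β))) ∧ (α ∨ δ)) = 1 − 0.372 = 0.628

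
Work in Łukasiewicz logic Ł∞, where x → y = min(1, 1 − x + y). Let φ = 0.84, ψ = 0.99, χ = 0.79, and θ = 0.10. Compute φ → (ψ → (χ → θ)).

0.48

χ → θ = min(1, 1 − 0.79 + 0.10) = min(1, 0.31) = 0.31
ψ → (χ → θ) = min(1, 1 − 0.99 + 0.31) = min(1, 0.32) = 0.32
φ → (ψ → (χ → θ)) = min(1, 1 − 0.84 + 0.32) = min(1, 0.48) = 0.48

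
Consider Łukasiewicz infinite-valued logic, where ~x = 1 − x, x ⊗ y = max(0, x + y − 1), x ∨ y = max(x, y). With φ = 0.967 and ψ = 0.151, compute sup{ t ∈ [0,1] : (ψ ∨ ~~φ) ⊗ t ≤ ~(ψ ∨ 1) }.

~φ = 1 − 0.967 = 0.033
~~φ = 1 − 0.033 = 0.967
ψ ∨ ~~φ = max(0.151, 0.967) = 0.967
So the left factor is ψ ∨ ~~φ = 0.967.
ψ ∨ 1 = max(0.151, 1.000) = 1.000
~(ψ ∨ 1) = 1 − 1.000 = 0.000
So the right-hand bound is ~(ψ ∨ 1) = 0.000.
The residuum of the Łukasiewicz t-norm gives the supremum: min(1, 1 − 0.967 + 0.000).
1 − 0.967 + 0.000 = 0.033, so t = min(1, 0.033) = 0.033.
Check: 0.967 ⊗ 0.033 = max(0, 0.000) = 0.000 ≤ 0.000.

0.033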